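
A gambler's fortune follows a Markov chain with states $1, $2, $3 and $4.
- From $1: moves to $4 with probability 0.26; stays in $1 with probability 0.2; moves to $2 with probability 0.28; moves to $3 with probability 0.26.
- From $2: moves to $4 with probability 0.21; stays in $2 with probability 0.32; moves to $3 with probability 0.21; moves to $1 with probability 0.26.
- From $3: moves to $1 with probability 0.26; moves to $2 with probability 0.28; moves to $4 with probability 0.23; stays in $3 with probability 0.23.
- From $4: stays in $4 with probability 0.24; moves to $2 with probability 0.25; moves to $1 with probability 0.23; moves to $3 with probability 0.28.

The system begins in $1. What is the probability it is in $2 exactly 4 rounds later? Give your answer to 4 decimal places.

Propagate the distribution vector 4 rounds from $1.
After 0 rounds: (1.0000, 0.0000, 0.0000, 0.0000)
After 1 round: (0.2000, 0.2800, 0.2600, 0.2600)
After 2 rounds: (0.2402, 0.2834, 0.2434, 0.2330)
After 3 rounds: (0.2386, 0.2843, 0.2432, 0.2339)
After 4 rounds: (0.2387, 0.2844, 0.2432, 0.2338)
P(in $2 after 4 rounds) = 0.2844

0.2844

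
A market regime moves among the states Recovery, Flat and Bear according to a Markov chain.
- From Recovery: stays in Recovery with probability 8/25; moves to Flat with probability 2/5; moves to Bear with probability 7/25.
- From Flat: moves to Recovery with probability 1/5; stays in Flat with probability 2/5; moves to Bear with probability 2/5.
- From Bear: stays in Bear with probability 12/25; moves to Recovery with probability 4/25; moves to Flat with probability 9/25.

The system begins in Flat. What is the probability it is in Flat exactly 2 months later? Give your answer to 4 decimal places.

Sum over the intermediate state after 1 month:
P = P(Flat→Recovery)·P(Recovery→Flat) + P(Flat→Flat)·P(Flat→Flat) + P(Flat→Bear)·P(Bear→Flat)
  = 0.2×0.4 + 0.4×0.4 + 0.4×0.36
  = 0.0800 + 0.1600 + 0.1440 = 0.3840

0.3840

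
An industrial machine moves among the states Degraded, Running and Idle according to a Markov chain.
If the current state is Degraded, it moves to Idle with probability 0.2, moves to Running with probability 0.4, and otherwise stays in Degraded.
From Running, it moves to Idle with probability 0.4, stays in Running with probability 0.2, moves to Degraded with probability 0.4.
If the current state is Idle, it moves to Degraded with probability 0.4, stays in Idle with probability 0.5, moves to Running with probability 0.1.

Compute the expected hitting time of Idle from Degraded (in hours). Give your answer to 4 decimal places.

3.7500

Let t(s) be the expected number of hours to first reach Idle from state s, with t(Idle) = 0. Conditioning on the first hour:
t(Degraded) = 1 + 0.4·t(Degraded) + 0.4·t(Running)
t(Running) = 1 + 0.4·t(Degraded) + 0.2·t(Running)
Solving: t(Degraded) = 3.7500, t(Running) = 3.1250.
Expected hours from Degraded to Idle: 3.7500.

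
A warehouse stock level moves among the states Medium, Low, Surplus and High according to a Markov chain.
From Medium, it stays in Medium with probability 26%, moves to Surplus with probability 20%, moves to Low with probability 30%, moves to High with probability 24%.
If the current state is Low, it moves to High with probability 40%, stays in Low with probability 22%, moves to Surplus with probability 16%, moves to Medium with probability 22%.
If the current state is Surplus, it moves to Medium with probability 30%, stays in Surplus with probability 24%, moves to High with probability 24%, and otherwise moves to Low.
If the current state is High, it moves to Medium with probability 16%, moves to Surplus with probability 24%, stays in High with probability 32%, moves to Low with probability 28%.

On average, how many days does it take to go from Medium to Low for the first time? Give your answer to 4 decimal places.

Let t(s) be the expected number of days to first reach Low from state s, with t(Low) = 0. Conditioning on the first day:
t(Medium) = 1 + 0.26·t(Medium) + 0.2·t(Surplus) + 0.24·t(High)
t(Surplus) = 1 + 0.3·t(Medium) + 0.24·t(Surplus) + 0.24·t(High)
t(High) = 1 + 0.16·t(Medium) + 0.24·t(Surplus) + 0.32·t(High)
Solving: t(Medium) = 3.6069, t(Surplus) = 3.9075, t(High) = 3.6984.
Expected days from Medium to Low: 3.6069.

3.6069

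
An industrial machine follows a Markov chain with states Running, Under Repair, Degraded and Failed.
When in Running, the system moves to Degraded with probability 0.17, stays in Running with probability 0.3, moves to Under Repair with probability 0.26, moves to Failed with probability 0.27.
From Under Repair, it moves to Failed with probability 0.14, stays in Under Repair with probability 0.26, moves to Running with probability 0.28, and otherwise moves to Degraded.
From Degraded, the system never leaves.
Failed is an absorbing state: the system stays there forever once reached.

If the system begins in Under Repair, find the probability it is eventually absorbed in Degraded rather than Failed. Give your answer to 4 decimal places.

0.6101

Let h(s) be the probability of absorption at Degraded starting from transient state s. Then h(Degraded) = 1 and h(Failed) = 0. By first-step analysis:
h(Running) = 0.3·h(Running) + 0.26·h(Under Repair) + 0.17·1 + 0.27·0
h(Under Repair) = 0.28·h(Running) + 0.26·h(Under Repair) + 0.32·1 + 0.14·0
Solving: h(Running) = 0.4695, h(Under Repair) = 0.6101.
Starting from Under Repair, the probability is 0.6101.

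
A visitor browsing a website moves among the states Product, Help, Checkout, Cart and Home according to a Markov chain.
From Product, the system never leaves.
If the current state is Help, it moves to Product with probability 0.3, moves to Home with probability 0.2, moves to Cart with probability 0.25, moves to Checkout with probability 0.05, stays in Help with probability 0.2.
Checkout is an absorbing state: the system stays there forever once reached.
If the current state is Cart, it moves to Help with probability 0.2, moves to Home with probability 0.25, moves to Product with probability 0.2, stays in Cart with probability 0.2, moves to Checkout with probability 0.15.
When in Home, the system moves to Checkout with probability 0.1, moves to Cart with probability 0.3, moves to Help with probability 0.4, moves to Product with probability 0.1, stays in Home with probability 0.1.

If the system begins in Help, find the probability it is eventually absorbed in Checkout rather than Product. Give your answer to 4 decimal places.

0.2628

Let h(s) be the probability of absorption at Checkout starting from transient state s. Then h(Checkout) = 1 and h(Product) = 0. By first-step analysis:
h(Help) = 0.3·0 + 0.2·h(Help) + 0.05·1 + 0.25·h(Cart) + 0.2·h(Home)
h(Cart) = 0.2·0 + 0.2·h(Help) + 0.15·1 + 0.2·h(Cart) + 0.25·h(Home)
h(Home) = 0.1·0 + 0.4·h(Help) + 0.1·1 + 0.3·h(Cart) + 0.1·h(Home)
Solving: h(Help) = 0.2628, h(Cart) = 0.3622, h(Home) = 0.3486.
Starting from Help, the probability is 0.2628.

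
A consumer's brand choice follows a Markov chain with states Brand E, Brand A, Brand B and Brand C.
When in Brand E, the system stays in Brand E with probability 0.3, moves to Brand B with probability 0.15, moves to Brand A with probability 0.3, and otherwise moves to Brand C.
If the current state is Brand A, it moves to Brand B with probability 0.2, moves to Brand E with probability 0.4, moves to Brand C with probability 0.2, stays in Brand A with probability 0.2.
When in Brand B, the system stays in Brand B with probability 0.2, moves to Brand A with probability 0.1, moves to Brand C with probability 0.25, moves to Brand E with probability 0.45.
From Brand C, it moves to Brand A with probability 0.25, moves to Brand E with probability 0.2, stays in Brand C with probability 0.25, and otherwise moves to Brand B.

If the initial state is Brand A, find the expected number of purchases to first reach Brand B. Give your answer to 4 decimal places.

4.8394

Let t(s) be the expected number of purchases to first reach Brand B from state s, with t(Brand B) = 0. Conditioning on the first purchase:
t(Brand E) = 1 + 0.3·t(Brand E) + 0.3·t(Brand A) + 0.25·t(Brand C)
t(Brand A) = 1 + 0.4·t(Brand E) + 0.2·t(Brand A) + 0.2·t(Brand C)
t(Brand C) = 1 + 0.2·t(Brand E) + 0.25·t(Brand A) + 0.25·t(Brand C)
Solving: t(Brand E) = 5.0344, t(Brand A) = 4.8394, t(Brand C) = 4.2890.
Expected purchases from Brand A to Brand B: 4.8394.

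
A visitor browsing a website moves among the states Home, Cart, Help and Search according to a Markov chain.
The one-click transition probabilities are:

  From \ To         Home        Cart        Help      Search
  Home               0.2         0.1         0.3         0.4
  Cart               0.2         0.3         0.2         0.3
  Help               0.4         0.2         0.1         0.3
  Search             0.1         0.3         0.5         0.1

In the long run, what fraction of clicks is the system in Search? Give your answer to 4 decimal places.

Let the stationary distribution be π with π = πP and π_1 + π_2 + π_3 + π_4 = 1.
π_1 = 0.2·π_1 + 0.2·π_2 + 0.4·π_3 + 0.1·π_4
π_2 = 0.1·π_1 + 0.3·π_2 + 0.2·π_3 + 0.3·π_4
π_3 = 0.3·π_1 + 0.2·π_2 + 0.1·π_3 + 0.5·π_4
Solving with the normalization constraint gives π = (0.2283, 0.2267, 0.2759, 0.2690).
So the stationary probability of Search is 0.2690.

0.2690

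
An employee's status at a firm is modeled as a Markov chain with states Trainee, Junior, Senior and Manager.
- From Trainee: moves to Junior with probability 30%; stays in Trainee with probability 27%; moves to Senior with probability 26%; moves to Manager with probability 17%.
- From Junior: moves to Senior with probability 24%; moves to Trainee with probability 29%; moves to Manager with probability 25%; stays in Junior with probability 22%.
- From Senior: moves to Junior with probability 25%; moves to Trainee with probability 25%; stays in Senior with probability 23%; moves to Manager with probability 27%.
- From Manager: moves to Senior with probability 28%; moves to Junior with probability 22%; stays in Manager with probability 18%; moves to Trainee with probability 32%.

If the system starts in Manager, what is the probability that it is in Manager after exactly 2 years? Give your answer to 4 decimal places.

Propagate the distribution vector 2 years from Manager.
After 0 years: (0.0000, 0.0000, 0.0000, 1.0000)
After 1 year: (0.3200, 0.2200, 0.2800, 0.1800)
After 2 years: (0.2778, 0.2540, 0.2508, 0.2174)
P(in Manager after 2 years) = 0.2174

0.2174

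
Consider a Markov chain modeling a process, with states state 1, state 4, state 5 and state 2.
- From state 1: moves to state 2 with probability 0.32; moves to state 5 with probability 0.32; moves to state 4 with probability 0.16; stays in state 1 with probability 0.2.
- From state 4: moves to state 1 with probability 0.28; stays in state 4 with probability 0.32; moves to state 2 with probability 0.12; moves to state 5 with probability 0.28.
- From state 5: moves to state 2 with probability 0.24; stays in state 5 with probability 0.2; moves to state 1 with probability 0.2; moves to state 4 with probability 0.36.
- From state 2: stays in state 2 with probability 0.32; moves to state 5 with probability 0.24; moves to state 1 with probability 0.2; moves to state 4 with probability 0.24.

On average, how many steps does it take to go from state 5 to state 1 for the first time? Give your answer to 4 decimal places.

4.4312

Let t(s) be the expected number of steps to first reach state 1 from state s, with t(state 1) = 0. Conditioning on the first step:
t(state 4) = 1 + 0.32·t(state 4) + 0.28·t(state 5) + 0.12·t(state 2)
t(state 5) = 1 + 0.36·t(state 4) + 0.2·t(state 5) + 0.24·t(state 2)
t(state 2) = 1 + 0.24·t(state 4) + 0.24·t(state 5) + 0.32·t(state 2)
Solving: t(state 4) = 4.0852, t(state 5) = 4.4312, t(state 2) = 4.4764.
Expected steps from state 5 to state 1: 4.4312.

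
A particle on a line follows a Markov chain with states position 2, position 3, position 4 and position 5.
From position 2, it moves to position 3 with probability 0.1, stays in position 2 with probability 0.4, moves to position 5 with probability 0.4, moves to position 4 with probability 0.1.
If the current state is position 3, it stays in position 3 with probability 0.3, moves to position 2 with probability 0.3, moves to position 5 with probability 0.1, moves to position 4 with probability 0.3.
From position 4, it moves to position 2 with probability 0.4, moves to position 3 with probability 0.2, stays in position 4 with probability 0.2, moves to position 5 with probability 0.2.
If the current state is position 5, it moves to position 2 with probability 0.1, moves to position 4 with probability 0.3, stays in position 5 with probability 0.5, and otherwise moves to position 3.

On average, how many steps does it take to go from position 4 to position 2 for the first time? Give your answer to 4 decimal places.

3.2979

Let t(s) be the expected number of steps to first reach position 2 from state s, with t(position 2) = 0. Conditioning on the first step:
t(position 3) = 1 + 0.3·t(position 3) + 0.3·t(position 4) + 0.1·t(position 5)
t(position 4) = 1 + 0.2·t(position 3) + 0.2·t(position 4) + 0.2·t(position 5)
t(position 5) = 1 + 0.1·t(position 3) + 0.3·t(position 4) + 0.5·t(position 5)
Solving: t(position 3) = 3.5106, t(position 4) = 3.2979, t(position 5) = 4.6809.
Expected steps from position 4 to position 2: 3.2979.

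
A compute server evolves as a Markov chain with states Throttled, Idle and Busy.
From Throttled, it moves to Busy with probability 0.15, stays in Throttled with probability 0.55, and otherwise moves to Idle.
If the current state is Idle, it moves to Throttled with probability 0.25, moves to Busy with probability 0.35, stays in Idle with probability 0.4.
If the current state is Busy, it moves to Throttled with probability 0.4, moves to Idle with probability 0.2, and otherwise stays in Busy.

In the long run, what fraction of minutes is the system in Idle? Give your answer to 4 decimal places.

Let the stationary distribution be π with π = πP and π_1 + π_2 + π_3 = 1.
π_1 = 0.55·π_1 + 0.25·π_2 + 0.4·π_3
π_2 = 0.3·π_1 + 0.4·π_2 + 0.2·π_3
Solving with the normalization constraint gives π = (0.4173, 0.3022, 0.2806).
So the stationary probability of Idle is 0.3022.

0.3022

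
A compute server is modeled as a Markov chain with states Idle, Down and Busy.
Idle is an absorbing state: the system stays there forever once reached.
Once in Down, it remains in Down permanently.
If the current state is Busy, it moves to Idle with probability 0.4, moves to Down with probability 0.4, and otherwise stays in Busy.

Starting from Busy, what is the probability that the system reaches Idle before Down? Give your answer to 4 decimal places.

0.5000

Let h(s) be the probability of absorption at Idle starting from transient state s. Then h(Idle) = 1 and h(Down) = 0. By first-step analysis:
h(Busy) = 0.4·1 + 0.4·0 + 0.2·h(Busy)
Solving: h(Busy) = 0.5000.
Starting from Busy, the probability is 0.5000.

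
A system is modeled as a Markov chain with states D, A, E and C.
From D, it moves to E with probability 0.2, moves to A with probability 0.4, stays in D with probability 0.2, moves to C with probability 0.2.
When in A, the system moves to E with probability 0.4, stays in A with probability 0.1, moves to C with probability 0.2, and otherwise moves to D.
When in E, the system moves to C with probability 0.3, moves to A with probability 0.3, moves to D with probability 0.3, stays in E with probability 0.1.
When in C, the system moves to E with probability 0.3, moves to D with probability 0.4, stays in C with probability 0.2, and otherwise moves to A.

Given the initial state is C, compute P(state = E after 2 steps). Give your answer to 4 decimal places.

Propagate the distribution vector 2 steps from C.
After 0 steps: (0.0000, 0.0000, 0.0000, 1.0000)
After 1 step: (0.4000, 0.1000, 0.3000, 0.2000)
After 2 steps: (0.2800, 0.2800, 0.2100, 0.2300)
P(in E after 2 steps) = 0.2100

0.2100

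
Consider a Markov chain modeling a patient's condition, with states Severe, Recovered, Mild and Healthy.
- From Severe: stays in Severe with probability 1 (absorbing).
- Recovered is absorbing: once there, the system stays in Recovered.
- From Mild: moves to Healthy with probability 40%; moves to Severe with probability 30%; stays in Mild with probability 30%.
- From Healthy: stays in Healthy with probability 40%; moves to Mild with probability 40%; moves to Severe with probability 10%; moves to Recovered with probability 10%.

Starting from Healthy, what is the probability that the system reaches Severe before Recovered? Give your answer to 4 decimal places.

0.7308

Let h(s) be the probability of absorption at Severe starting from transient state s. Then h(Severe) = 1 and h(Recovered) = 0. By first-step analysis:
h(Mild) = 0.3·1 + 0.3·h(Mild) + 0.4·h(Healthy)
h(Healthy) = 0.1·1 + 0.1·0 + 0.4·h(Mild) + 0.4·h(Healthy)
Solving: h(Mild) = 0.8462, h(Healthy) = 0.7308.
Starting from Healthy, the probability is 0.7308.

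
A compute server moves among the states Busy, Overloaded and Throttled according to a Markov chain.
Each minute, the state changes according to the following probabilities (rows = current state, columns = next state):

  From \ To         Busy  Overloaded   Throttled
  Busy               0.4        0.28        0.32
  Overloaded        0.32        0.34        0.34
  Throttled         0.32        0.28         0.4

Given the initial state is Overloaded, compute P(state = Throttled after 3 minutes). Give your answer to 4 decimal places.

Propagate the distribution vector 3 minutes from Overloaded.
After 0 minutes: (0.0000, 1.0000, 0.0000)
After 1 minute: (0.3200, 0.3400, 0.3400)
After 2 minutes: (0.3456, 0.3004, 0.3540)
After 3 minutes: (0.3476, 0.2980, 0.3543)
P(in Throttled after 3 minutes) = 0.3543

0.3543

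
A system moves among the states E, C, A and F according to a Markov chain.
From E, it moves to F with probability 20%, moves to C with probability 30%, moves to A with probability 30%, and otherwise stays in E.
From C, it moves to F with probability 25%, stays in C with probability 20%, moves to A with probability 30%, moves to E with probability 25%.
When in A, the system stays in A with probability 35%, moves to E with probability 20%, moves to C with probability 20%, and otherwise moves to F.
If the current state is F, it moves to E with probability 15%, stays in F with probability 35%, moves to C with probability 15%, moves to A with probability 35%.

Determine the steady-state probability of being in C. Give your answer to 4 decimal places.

Let the stationary distribution be π with π = πP and π_1 + π_2 + π_3 + π_4 = 1.
π_1 = 0.2·π_1 + 0.25·π_2 + 0.2·π_3 + 0.15·π_4
π_2 = 0.3·π_1 + 0.2·π_2 + 0.2·π_3 + 0.15·π_4
π_3 = 0.3·π_1 + 0.3·π_2 + 0.35·π_3 + 0.35·π_4
Solving with the normalization constraint gives π = (0.1970, 0.2064, 0.3298, 0.2668).
So the stationary probability of C is 0.2064.

0.2064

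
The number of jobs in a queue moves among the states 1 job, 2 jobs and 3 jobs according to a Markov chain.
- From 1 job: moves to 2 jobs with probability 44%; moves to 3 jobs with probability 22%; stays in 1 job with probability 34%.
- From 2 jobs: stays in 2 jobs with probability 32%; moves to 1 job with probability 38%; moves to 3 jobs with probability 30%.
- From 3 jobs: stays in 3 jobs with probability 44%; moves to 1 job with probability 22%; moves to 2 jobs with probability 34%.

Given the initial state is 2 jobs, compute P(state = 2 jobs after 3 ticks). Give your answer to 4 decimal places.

0.3642

Propagate the distribution vector 3 ticks from 2 jobs.
After 0 ticks: (0.0000, 1.0000, 0.0000)
After 1 tick: (0.3800, 0.3200, 0.3000)
After 2 ticks: (0.3168, 0.3716, 0.3116)
After 3 ticks: (0.3175, 0.3642, 0.3183)
P(in 2 jobs after 3 ticks) = 0.3642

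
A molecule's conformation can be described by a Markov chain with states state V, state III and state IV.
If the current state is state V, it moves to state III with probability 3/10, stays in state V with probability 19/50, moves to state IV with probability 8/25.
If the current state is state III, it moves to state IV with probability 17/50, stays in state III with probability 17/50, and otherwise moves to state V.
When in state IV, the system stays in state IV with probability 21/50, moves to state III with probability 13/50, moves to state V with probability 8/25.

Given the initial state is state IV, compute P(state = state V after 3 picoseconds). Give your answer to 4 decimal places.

0.3404

Propagate the distribution vector 3 picoseconds from state IV.
After 0 picoseconds: (0.0000, 0.0000, 1.0000)
After 1 picosecond: (0.3200, 0.2600, 0.4200)
After 2 picoseconds: (0.3392, 0.2936, 0.3672)
After 3 picoseconds: (0.3404, 0.2971, 0.3626)
P(in state V after 3 picoseconds) = 0.3404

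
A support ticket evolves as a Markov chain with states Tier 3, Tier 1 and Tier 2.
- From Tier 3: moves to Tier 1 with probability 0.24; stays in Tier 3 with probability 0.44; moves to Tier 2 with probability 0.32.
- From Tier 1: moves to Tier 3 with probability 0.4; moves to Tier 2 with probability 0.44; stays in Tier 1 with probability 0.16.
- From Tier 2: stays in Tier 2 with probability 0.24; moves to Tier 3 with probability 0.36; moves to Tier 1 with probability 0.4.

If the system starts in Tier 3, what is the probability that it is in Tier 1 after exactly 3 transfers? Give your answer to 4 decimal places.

0.2700

Propagate the distribution vector 3 transfers from Tier 3.
After 0 transfers: (1.0000, 0.0000, 0.0000)
After 1 transfer: (0.4400, 0.2400, 0.3200)
After 2 transfers: (0.4048, 0.2720, 0.3232)
After 3 transfers: (0.4033, 0.2700, 0.3268)
P(in Tier 1 after 3 transfers) = 0.2700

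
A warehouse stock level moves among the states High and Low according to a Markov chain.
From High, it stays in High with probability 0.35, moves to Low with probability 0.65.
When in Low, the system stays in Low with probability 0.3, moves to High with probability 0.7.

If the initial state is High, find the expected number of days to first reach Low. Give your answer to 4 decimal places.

1.5385

Let t(s) be the expected number of days to first reach Low from state s, with t(Low) = 0. Conditioning on the first day:
t(High) = 1 + 0.35·t(High)
Solving: t(High) = 1.5385.
Expected days from High to Low: 1.5385.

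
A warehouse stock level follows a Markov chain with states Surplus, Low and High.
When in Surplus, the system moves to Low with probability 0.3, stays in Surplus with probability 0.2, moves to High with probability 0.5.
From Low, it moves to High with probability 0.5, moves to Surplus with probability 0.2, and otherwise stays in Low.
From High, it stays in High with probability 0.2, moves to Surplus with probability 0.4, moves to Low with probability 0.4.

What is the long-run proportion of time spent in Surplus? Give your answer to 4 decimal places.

0.2769

Let the stationary distribution be π with π = πP and π_1 + π_2 + π_3 = 1.
π_1 = 0.2·π_1 + 0.2·π_2 + 0.4·π_3
π_2 = 0.3·π_1 + 0.3·π_2 + 0.4·π_3
Solving with the normalization constraint gives π = (0.2769, 0.3385, 0.3846).
So the stationary probability of Surplus is 0.2769.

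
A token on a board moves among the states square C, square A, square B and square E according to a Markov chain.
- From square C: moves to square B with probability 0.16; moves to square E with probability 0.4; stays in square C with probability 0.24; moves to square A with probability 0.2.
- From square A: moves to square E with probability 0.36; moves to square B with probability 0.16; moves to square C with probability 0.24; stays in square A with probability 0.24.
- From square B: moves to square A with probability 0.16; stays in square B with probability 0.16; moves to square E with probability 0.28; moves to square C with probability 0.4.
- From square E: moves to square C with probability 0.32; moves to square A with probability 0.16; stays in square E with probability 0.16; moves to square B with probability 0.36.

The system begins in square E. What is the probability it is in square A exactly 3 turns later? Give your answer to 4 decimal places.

Propagate the distribution vector 3 turns from square E.
After 0 turns: (0.0000, 0.0000, 0.0000, 1.0000)
After 1 turn: (0.3200, 0.1600, 0.3600, 0.1600)
After 2 turns: (0.3104, 0.1856, 0.1920, 0.3120)
After 3 turns: (0.2957, 0.1873, 0.2224, 0.2947)
P(in square A after 3 turns) = 0.1873

0.1873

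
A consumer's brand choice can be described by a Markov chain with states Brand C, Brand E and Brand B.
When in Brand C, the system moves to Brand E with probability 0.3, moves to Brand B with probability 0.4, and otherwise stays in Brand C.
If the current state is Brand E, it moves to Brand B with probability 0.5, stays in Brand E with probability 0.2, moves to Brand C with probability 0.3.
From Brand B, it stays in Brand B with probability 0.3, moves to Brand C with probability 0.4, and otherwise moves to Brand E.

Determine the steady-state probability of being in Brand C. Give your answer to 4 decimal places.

Let the stationary distribution be π with π = πP and π_1 + π_2 + π_3 = 1.
π_1 = 0.3·π_1 + 0.3·π_2 + 0.4·π_3
π_2 = 0.3·π_1 + 0.2·π_2 + 0.3·π_3
Solving with the normalization constraint gives π = (0.3388, 0.2727, 0.3884).
So the stationary probability of Brand C is 0.3388.

0.3388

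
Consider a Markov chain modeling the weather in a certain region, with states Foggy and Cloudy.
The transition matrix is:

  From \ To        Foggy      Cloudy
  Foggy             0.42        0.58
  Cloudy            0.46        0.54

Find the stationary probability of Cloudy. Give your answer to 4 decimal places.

0.5577

Let the stationary distribution be π with π = πP and π_1 + π_2 = 1.
π_1 = 0.42·π_1 + 0.46·π_2
Solving with the normalization constraint gives π = (0.4423, 0.5577).
So the stationary probability of Cloudy is 0.5577.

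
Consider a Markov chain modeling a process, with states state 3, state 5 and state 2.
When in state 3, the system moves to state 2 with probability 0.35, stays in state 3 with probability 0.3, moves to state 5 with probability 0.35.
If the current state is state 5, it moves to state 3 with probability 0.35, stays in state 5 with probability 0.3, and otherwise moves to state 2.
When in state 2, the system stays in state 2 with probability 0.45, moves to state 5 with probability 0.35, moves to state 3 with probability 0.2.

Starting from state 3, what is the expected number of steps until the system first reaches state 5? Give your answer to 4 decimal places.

Let t(s) be the expected number of steps to first reach state 5 from state s, with t(state 5) = 0. Conditioning on the first step:
t(state 3) = 1 + 0.3·t(state 3) + 0.35·t(state 2)
t(state 2) = 1 + 0.2·t(state 3) + 0.45·t(state 2)
Solving: t(state 3) = 2.8571, t(state 2) = 2.8571.
Expected steps from state 3 to state 5: 2.8571.

2.8571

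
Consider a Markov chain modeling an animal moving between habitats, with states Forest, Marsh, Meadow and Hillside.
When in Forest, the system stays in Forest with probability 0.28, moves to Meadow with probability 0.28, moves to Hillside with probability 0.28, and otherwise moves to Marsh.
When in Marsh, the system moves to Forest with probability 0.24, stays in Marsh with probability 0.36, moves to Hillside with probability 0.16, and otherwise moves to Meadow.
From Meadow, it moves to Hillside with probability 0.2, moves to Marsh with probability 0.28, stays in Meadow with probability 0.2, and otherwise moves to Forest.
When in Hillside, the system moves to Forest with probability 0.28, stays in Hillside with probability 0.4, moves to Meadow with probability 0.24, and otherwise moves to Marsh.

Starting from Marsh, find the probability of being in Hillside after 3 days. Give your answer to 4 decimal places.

Propagate the distribution vector 3 days from Marsh.
After 0 days: (0.0000, 1.0000, 0.0000, 0.0000)
After 1 day: (0.2400, 0.3600, 0.2400, 0.1600)
After 2 days: (0.2752, 0.2480, 0.2400, 0.2368)
After 3 days: (0.2797, 0.2195, 0.2414, 0.2595)
P(in Hillside after 3 days) = 0.2595

0.2595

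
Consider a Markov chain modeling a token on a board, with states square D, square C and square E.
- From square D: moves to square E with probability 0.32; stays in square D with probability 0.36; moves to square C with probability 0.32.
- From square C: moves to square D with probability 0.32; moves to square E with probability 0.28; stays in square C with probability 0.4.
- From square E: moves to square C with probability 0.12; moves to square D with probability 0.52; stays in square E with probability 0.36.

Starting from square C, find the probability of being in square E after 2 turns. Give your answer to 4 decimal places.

Sum over the intermediate state after 1 turn:
P = P(square C→square D)·P(square D→square E) + P(square C→square C)·P(square C→square E) + P(square C→square E)·P(square E→square E)
  = 0.32×0.32 + 0.4×0.28 + 0.28×0.36
  = 0.1024 + 0.1120 + 0.1008 = 0.3152

0.3152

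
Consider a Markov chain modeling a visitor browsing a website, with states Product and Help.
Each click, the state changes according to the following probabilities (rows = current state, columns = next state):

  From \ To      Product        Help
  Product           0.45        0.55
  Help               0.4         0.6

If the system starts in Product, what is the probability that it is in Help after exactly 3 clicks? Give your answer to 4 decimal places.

0.5789

Propagate the distribution vector 3 clicks from Product.
After 0 clicks: (1.0000, 0.0000)
After 1 click: (0.4500, 0.5500)
After 2 clicks: (0.4225, 0.5775)
After 3 clicks: (0.4211, 0.5789)
P(in Help after 3 clicks) = 0.5789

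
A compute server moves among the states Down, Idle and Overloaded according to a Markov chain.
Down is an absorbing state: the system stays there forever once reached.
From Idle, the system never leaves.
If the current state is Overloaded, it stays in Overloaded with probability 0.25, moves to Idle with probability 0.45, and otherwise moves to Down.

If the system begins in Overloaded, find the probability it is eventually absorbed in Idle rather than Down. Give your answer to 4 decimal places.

Let h(s) be the probability of absorption at Idle starting from transient state s. Then h(Idle) = 1 and h(Down) = 0. By first-step analysis:
h(Overloaded) = 0.3·0 + 0.45·1 + 0.25·h(Overloaded)
Solving: h(Overloaded) = 0.6000.
Starting from Overloaded, the probability is 0.6000.

0.6000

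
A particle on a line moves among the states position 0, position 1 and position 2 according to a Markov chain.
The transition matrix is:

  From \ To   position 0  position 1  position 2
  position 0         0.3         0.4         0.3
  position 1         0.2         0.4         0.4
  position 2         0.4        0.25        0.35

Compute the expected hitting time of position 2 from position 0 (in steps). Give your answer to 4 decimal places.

2.9412

Let t(s) be the expected number of steps to first reach position 2 from state s, with t(position 2) = 0. Conditioning on the first step:
t(position 0) = 1 + 0.3·t(position 0) + 0.4·t(position 1)
t(position 1) = 1 + 0.2·t(position 0) + 0.4·t(position 1)
Solving: t(position 0) = 2.9412, t(position 1) = 2.6471.
Expected steps from position 0 to position 2: 2.9412.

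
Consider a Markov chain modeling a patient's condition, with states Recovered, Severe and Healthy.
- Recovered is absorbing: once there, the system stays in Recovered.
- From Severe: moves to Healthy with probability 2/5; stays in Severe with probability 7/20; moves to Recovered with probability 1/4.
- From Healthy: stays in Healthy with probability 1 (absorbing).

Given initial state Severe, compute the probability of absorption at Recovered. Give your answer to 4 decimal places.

0.3846

Let h(s) be the probability of absorption at Recovered starting from transient state s. Then h(Recovered) = 1 and h(Healthy) = 0. By first-step analysis:
h(Severe) = 0.25·1 + 0.35·h(Severe) + 0.4·0
Solving: h(Severe) = 0.3846.
Starting from Severe, the probability is 0.3846.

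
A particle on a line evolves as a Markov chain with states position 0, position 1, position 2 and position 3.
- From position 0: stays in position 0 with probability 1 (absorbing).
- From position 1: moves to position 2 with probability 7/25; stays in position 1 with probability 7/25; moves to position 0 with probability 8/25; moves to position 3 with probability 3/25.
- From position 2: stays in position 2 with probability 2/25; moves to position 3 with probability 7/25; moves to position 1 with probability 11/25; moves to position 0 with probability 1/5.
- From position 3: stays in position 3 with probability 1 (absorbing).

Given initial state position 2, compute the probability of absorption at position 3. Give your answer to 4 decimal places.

0.4718

Let h(s) be the probability of absorption at position 3 starting from transient state s. Then h(position 3) = 1 and h(position 0) = 0. By first-step analysis:
h(position 1) = 0.32·0 + 0.28·h(position 1) + 0.28·h(position 2) + 0.12·1
h(position 2) = 0.2·0 + 0.44·h(position 1) + 0.08·h(position 2) + 0.28·1
Solving: h(position 1) = 0.3501, h(position 2) = 0.4718.
Starting from position 2, the probability is 0.4718.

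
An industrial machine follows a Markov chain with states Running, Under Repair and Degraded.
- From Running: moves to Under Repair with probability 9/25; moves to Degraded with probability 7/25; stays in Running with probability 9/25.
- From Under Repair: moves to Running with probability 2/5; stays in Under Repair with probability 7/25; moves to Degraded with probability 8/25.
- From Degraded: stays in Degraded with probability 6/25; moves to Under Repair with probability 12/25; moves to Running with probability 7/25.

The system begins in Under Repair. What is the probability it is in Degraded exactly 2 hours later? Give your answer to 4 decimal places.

Sum over the intermediate state after 1 hour:
P = P(Under Repair→Running)·P(Running→Degraded) + P(Under Repair→Under Repair)·P(Under Repair→Degraded) + P(Under Repair→Degraded)·P(Degraded→Degraded)
  = 0.4×0.28 + 0.28×0.32 + 0.32×0.24
  = 0.1120 + 0.0896 + 0.0768 = 0.2784

0.2784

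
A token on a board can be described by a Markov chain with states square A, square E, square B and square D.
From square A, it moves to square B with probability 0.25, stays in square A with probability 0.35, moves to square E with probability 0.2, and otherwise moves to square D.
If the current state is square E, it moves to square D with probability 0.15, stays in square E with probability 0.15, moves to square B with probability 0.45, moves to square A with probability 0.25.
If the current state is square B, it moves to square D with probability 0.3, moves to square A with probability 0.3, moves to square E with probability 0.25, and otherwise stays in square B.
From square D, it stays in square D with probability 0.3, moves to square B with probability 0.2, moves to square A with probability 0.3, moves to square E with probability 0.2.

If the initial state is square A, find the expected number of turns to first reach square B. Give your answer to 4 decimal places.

Let t(s) be the expected number of turns to first reach square B from state s, with t(square B) = 0. Conditioning on the first turn:
t(square A) = 1 + 0.35·t(square A) + 0.2·t(square E) + 0.2·t(square D)
t(square E) = 1 + 0.25·t(square A) + 0.15·t(square E) + 0.15·t(square D)
t(square D) = 1 + 0.3·t(square A) + 0.2·t(square E) + 0.3·t(square D)
Solving: t(square A) = 3.6034, t(square E) = 2.9075, t(square D) = 3.8036.
Expected turns from square A to square B: 3.6034.

3.6034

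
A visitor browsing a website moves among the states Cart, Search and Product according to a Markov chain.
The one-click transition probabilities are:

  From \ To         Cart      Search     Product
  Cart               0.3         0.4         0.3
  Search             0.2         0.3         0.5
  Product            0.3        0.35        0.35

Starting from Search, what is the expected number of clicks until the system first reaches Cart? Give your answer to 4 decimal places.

4.1071

Let t(s) be the expected number of clicks to first reach Cart from state s, with t(Cart) = 0. Conditioning on the first click:
t(Search) = 1 + 0.3·t(Search) + 0.5·t(Product)
t(Product) = 1 + 0.35·t(Search) + 0.35·t(Product)
Solving: t(Search) = 4.1071, t(Product) = 3.7500.
Expected clicks from Search to Cart: 4.1071.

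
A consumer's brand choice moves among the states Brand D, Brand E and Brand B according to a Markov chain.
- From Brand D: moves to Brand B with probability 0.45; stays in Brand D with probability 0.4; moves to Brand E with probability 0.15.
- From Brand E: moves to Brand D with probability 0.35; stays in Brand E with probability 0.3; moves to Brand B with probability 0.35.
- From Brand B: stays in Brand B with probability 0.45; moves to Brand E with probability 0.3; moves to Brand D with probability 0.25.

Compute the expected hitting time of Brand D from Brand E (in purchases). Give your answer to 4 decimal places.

Let t(s) be the expected number of purchases to first reach Brand D from state s, with t(Brand D) = 0. Conditioning on the first purchase:
t(Brand E) = 1 + 0.3·t(Brand E) + 0.35·t(Brand B)
t(Brand B) = 1 + 0.3·t(Brand E) + 0.45·t(Brand B)
Solving: t(Brand E) = 3.2143, t(Brand B) = 3.5714.
Expected purchases from Brand E to Brand D: 3.2143.

3.2143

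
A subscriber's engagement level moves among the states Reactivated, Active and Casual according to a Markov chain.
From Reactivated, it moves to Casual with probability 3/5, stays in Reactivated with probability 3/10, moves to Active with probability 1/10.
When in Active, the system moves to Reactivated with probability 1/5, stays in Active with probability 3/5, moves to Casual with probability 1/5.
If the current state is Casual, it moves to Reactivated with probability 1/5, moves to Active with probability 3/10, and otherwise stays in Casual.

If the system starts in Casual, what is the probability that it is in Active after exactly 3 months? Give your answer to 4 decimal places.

Propagate the distribution vector 3 months from Casual.
After 0 months: (0.0000, 0.0000, 1.0000)
After 1 month: (0.2000, 0.3000, 0.5000)
After 2 months: (0.2200, 0.3500, 0.4300)
After 3 months: (0.2220, 0.3610, 0.4170)
P(in Active after 3 months) = 0.3610

0.3610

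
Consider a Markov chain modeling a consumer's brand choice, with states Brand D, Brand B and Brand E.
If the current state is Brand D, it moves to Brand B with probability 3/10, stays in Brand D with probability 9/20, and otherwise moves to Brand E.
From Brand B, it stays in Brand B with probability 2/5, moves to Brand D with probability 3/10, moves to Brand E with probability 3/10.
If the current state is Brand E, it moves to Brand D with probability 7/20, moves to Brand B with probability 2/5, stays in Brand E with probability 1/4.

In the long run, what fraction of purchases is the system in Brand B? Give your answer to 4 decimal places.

Let the stationary distribution be π with π = πP and π_1 + π_2 + π_3 = 1.
π_1 = 0.45·π_1 + 0.3·π_2 + 0.35·π_3
π_2 = 0.3·π_1 + 0.4·π_2 + 0.4·π_3
Solving with the normalization constraint gives π = (0.3687, 0.3631, 0.2682).
So the stationary probability of Brand B is 0.3631.

0.3631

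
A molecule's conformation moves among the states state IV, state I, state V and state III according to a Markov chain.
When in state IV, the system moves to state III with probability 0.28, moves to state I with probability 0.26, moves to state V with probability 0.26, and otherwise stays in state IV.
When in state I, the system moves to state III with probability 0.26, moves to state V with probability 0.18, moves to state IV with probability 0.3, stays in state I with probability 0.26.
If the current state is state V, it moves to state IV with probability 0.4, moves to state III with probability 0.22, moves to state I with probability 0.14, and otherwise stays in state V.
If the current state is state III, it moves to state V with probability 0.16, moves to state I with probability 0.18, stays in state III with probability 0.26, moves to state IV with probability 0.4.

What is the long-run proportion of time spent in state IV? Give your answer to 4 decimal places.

0.3155

Let the stationary distribution be π with π = πP and π_1 + π_2 + π_3 + π_4 = 1.
π_1 = 0.2·π_1 + 0.3·π_2 + 0.4·π_3 + 0.4·π_4
π_2 = 0.26·π_1 + 0.26·π_2 + 0.14·π_3 + 0.18·π_4
π_3 = 0.26·π_1 + 0.18·π_2 + 0.24·π_3 + 0.16·π_4
Solving with the normalization constraint gives π = (0.3155, 0.2138, 0.2129, 0.2578).
So the stationary probability of state IV is 0.3155.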